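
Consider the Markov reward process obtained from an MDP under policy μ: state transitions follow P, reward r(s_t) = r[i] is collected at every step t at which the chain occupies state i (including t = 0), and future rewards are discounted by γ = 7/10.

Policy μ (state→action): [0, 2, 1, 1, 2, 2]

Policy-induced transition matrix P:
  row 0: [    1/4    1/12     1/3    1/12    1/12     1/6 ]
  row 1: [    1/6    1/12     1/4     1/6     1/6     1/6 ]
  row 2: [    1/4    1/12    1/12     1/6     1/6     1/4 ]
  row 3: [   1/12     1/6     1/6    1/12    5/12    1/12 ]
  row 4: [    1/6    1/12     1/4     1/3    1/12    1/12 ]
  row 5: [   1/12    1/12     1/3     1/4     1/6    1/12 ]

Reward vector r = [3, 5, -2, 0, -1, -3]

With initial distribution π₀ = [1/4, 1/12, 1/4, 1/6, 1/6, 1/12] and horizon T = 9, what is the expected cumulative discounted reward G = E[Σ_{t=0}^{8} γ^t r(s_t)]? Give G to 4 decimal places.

G = 0.1523

t=0: π = [0.2500, 0.0833, 0.2500, 0.1667, 0.1667, 0.0833], E[r] = 0.2500, γ^t·E[r] = 0.250000, running G = 0.250000
t=1: π = [0.1875, 0.0972, 0.2222, 0.1667, 0.1736, 0.1528], E[r] = -0.0278, γ^t·E[r] = -0.019444, running G = 0.230556
t=2: π = [0.1742, 0.0972, 0.2274, 0.1788, 0.1782, 0.1441], E[r] = -0.0567, γ^t·E[r] = -0.027789, running G = 0.202766
t=3: π = [0.1732, 0.0982, 0.2237, 0.1790, 0.1820, 0.1439], E[r] = -0.0502, γ^t·E[r] = -0.017203, running G = 0.185563
t=4: π = [0.1728, 0.0982, 0.2242, 0.1796, 0.1818, 0.1432], E[r] = -0.0502, γ^t·E[r] = -0.012056, running G = 0.173508
t=5: π = [0.1728, 0.0983, 0.2240, 0.1795, 0.1820, 0.1433], E[r] = -0.0498, γ^t·E[r] = -0.008377, running G = 0.165131
t=6: π = [0.1728, 0.0983, 0.2241, 0.1796, 0.1820, 0.1433], E[r] = -0.0499, γ^t·E[r] = -0.005870, running G = 0.159261
t=7: π = [0.1728, 0.0983, 0.2240, 0.1796, 0.1820, 0.1433], E[r] = -0.0499, γ^t·E[r] = -0.004107, running G = 0.155154
t=8: π = [0.1728, 0.0983, 0.2240, 0.1796, 0.1820, 0.1433], E[r] = -0.0499, γ^t·E[r] = -0.002875, running G = 0.152279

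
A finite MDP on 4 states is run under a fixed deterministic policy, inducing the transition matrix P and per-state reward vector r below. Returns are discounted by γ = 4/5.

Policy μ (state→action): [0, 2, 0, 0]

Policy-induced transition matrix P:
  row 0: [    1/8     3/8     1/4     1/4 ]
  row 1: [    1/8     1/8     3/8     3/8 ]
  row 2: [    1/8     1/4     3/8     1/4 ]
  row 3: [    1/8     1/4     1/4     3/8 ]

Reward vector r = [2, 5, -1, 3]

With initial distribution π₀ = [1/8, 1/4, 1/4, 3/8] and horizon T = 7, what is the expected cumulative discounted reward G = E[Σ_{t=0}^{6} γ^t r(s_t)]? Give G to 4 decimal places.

G = 8.5055

t=0: π = [0.1250, 0.2500, 0.2500, 0.3750], E[r] = 2.3750, γ^t·E[r] = 2.375000, running G = 2.375000
t=1: π = [0.1250, 0.2344, 0.3125, 0.3281], E[r] = 2.0938, γ^t·E[r] = 1.675000, running G = 4.050000
t=2: π = [0.1250, 0.2363, 0.3184, 0.3203], E[r] = 2.0742, γ^t·E[r] = 1.327500, running G = 5.377500
t=3: π = [0.1250, 0.2361, 0.3193, 0.3196], E[r] = 2.0698, γ^t·E[r] = 1.059750, running G = 6.437250
t=4: π = [0.1250, 0.2361, 0.3194, 0.3195], E[r] = 2.0695, γ^t·E[r] = 0.847675, running G = 7.284925
t=5: π = [0.1250, 0.2361, 0.3194, 0.3194], E[r] = 2.0695, γ^t·E[r] = 0.678118, running G = 7.963043
t=6: π = [0.1250, 0.2361, 0.3194, 0.3194], E[r] = 2.0694, γ^t·E[r] = 0.542493, running G = 8.505535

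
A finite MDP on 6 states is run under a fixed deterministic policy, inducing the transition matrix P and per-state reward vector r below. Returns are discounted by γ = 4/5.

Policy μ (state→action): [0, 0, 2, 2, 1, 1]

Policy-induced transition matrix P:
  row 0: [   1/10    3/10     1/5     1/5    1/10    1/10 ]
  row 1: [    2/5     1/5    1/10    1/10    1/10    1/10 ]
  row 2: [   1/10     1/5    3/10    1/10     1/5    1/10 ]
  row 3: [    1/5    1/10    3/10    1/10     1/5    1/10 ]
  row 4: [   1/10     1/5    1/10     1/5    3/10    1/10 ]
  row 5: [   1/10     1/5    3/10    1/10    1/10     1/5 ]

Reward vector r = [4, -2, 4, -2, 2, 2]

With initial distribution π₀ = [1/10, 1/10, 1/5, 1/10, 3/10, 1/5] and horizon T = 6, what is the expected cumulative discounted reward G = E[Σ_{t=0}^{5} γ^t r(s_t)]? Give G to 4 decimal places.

t=0: π = [0.1000, 0.1000, 0.2000, 0.1000, 0.3000, 0.2000], E[r] = 1.8000, γ^t·E[r] = 1.800000, running G = 1.800000
t=1: π = [0.1400, 0.2000, 0.2100, 0.1400, 0.1900, 0.1200], E[r] = 1.3400, γ^t·E[r] = 1.072000, running G = 2.872000
t=2: π = [0.1740, 0.2000, 0.2080, 0.1330, 0.1730, 0.1120], E[r] = 1.4320, γ^t·E[r] = 0.916480, running G = 3.788480
t=3: π = [0.1733, 0.2041, 0.2080, 0.1347, 0.1687, 0.1112], E[r] = 1.4074, γ^t·E[r] = 0.720589, running G = 4.509069
t=4: π = [0.1747, 0.2039, 0.2081, 0.1342, 0.1680, 0.1111], E[r] = 1.4134, γ^t·E[r] = 0.578920, running G = 5.087989
t=5: π = [0.1746, 0.2041, 0.2082, 0.1343, 0.1678, 0.1111], E[r] = 1.4122, γ^t·E[r] = 0.462744, running G = 5.550734

G = 5.5507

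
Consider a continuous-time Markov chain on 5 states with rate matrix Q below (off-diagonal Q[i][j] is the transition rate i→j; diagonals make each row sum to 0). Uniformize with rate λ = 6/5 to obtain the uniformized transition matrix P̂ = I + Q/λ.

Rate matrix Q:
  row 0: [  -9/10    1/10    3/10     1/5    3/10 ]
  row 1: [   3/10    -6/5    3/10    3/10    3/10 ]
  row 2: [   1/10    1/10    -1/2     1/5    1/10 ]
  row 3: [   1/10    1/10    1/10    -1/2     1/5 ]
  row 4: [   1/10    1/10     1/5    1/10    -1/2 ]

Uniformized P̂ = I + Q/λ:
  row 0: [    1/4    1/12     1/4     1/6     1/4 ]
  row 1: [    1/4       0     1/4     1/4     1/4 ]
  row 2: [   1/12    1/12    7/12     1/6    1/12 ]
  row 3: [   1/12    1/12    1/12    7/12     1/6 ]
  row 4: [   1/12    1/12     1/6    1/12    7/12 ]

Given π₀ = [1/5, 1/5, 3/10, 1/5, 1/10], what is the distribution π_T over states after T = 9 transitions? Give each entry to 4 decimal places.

π = [0.1154, 0.0769, 0.2764, 0.2577, 0.2736]

t=0: π = [0.2000, 0.2000, 0.3000, 0.2000, 0.1000]
t=1: π = [0.1500, 0.0667, 0.3083, 0.2583, 0.2167]
t=2: π = [0.1194, 0.0778, 0.2917, 0.2618, 0.2493]
t=3: π = [0.1162, 0.0769, 0.2828, 0.2615, 0.2627]
t=4: π = [0.1155, 0.0769, 0.2788, 0.2601, 0.2686]
t=5: π = [0.1154, 0.0769, 0.2772, 0.2591, 0.2714]
t=6: π = [0.1154, 0.0769, 0.2766, 0.2584, 0.2727]
t=7: π = [0.1154, 0.0769, 0.2764, 0.2580, 0.2733]
t=8: π = [0.1154, 0.0769, 0.2764, 0.2578, 0.2735]
t=9: π = [0.1154, 0.0769, 0.2764, 0.2577, 0.2736]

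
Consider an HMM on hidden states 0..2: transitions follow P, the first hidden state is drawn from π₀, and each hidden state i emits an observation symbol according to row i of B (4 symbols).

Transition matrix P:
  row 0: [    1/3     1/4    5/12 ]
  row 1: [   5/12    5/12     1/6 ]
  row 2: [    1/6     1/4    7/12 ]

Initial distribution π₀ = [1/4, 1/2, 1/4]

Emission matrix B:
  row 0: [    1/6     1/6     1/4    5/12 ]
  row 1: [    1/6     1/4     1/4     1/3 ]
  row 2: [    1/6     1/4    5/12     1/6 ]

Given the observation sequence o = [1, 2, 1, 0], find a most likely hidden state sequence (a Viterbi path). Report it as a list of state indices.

path = [2, 2, 2, 2]

t=0: δ = [4.167e-02, 1.250e-01, 6.250e-02]  (obs o_0=1)
t=1: δ = [1.302e-02, 1.302e-02, 1.519e-02]  ψ = [1, 1, 2]  (obs o_1=2)
t=2: δ = [9.042e-04, 1.356e-03, 2.215e-03]  ψ = [1, 1, 2]  (obs o_2=1)
t=3: δ = [9.419e-05, 9.419e-05, 2.154e-04]  ψ = [1, 1, 2]  (obs o_3=0)
backtrack: best end state = 2; path = [2, 2, 2, 2]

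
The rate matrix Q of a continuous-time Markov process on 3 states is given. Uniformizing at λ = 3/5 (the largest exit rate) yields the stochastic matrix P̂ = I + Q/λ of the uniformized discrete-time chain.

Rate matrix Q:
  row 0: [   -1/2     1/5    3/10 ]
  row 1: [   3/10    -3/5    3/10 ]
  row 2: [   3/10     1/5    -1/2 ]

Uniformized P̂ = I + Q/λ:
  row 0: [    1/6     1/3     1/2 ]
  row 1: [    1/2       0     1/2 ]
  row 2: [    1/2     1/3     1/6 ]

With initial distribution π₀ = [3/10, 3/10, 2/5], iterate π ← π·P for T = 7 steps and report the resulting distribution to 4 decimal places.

π = [0.3750, 0.2500, 0.3750]

t=0: π = [0.3000, 0.3000, 0.4000]
t=1: π = [0.4000, 0.2333, 0.3667]
t=2: π = [0.3667, 0.2556, 0.3778]
t=3: π = [0.3778, 0.2481, 0.3741]
t=4: π = [0.3741, 0.2506, 0.3753]
t=5: π = [0.3753, 0.2498, 0.3749]
t=6: π = [0.3749, 0.2501, 0.3750]
t=7: π = [0.3750, 0.2500, 0.3750]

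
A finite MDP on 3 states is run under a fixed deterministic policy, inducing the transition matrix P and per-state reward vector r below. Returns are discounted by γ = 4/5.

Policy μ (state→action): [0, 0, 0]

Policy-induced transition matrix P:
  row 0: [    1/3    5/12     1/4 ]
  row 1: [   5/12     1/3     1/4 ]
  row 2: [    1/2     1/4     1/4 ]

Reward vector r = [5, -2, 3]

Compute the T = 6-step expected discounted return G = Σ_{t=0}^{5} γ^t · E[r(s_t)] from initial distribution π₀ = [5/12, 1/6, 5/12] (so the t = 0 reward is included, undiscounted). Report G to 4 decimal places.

t=0: π = [0.4167, 0.1667, 0.4167], E[r] = 3.0000, γ^t·E[r] = 3.000000, running G = 3.000000
t=1: π = [0.4167, 0.3333, 0.2500], E[r] = 2.1667, γ^t·E[r] = 1.733333, running G = 4.733333
t=2: π = [0.4028, 0.3472, 0.2500], E[r] = 2.0694, γ^t·E[r] = 1.324444, running G = 6.057778
t=3: π = [0.4039, 0.3461, 0.2500], E[r] = 2.0775, γ^t·E[r] = 1.063704, running G = 7.121481
t=4: π = [0.4038, 0.3462, 0.2500], E[r] = 2.0769, γ^t·E[r] = 0.850686, running G = 7.972168
t=5: π = [0.4038, 0.3462, 0.2500], E[r] = 2.0769, γ^t·E[r] = 0.680568, running G = 8.652735

G = 8.6527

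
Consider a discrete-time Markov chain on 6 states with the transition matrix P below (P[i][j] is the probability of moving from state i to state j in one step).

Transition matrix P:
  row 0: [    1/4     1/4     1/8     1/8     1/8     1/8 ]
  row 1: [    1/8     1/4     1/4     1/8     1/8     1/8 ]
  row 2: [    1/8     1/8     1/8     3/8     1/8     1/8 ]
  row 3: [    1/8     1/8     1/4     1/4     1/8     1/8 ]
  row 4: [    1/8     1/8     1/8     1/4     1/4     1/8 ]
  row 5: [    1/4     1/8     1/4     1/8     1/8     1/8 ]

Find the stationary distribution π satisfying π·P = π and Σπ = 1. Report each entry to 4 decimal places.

Balance equations π_j = Σ_i π_i·P[i][j]:
  π_0 = 1/4·π_0 + 1/8·π_1 + 1/8·π_2 + 1/8·π_3 + 1/8·π_4 + 1/4·π_5
  π_1 = 1/4·π_0 + 1/4·π_1 + 1/8·π_2 + 1/8·π_3 + 1/8·π_4 + 1/8·π_5
  π_2 = 1/8·π_0 + 1/4·π_1 + 1/8·π_2 + 1/4·π_3 + 1/8·π_4 + 1/4·π_5
  π_3 = 1/8·π_0 + 1/8·π_1 + 3/8·π_2 + 1/4·π_3 + 1/4·π_4 + 1/8·π_5
  π_4 = 1/8·π_0 + 1/8·π_1 + 1/8·π_2 + 1/8·π_3 + 1/4·π_4 + 1/8·π_5
  normalize: π_0 + π_1 + π_2 + π_3 + π_4 + π_5 = 1
Solving the linear system gives exactly π = [9/56, 65/392, 95/504, 383/1764, 1/7, 1/8].

π = [0.1607, 0.1658, 0.1885, 0.2171, 0.1429, 0.1250]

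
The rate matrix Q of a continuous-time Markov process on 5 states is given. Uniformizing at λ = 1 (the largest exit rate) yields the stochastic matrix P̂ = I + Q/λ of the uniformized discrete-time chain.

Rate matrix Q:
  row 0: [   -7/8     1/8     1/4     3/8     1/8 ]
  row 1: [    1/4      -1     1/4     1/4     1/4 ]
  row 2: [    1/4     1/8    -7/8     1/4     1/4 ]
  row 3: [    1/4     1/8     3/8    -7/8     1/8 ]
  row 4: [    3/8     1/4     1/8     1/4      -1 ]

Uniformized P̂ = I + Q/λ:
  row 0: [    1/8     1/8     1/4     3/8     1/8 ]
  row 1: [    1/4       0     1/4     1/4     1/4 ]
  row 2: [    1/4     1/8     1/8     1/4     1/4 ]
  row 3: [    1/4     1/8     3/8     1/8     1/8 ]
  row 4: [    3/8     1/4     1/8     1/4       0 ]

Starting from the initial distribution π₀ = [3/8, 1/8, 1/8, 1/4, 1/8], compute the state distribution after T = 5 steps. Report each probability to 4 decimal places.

t=0: π = [0.3750, 0.1250, 0.1250, 0.2500, 0.1250]
t=1: π = [0.2188, 0.1250, 0.2500, 0.2656, 0.1406]
t=2: π = [0.2402, 0.1270, 0.2344, 0.2441, 0.1543]
t=3: π = [0.2393, 0.1284, 0.2319, 0.2495, 0.1509]
t=4: π = [0.2390, 0.1278, 0.2333, 0.2487, 0.1512]
t=5: π = [0.2390, 0.1279, 0.2330, 0.2488, 0.1512]

π = [0.2390, 0.1279, 0.2330, 0.2488, 0.1512]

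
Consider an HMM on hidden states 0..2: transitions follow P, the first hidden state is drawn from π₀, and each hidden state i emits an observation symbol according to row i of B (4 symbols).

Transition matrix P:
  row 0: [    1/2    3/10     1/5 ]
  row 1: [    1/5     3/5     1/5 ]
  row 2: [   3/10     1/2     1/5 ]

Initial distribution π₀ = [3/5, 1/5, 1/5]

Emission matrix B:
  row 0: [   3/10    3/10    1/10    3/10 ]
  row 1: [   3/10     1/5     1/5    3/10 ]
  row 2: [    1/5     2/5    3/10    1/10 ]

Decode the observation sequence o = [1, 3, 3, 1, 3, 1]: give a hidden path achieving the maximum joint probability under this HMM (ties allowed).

t=0: δ = [1.800e-01, 4.000e-02, 8.000e-02]  (obs o_0=1)
t=1: δ = [2.700e-02, 1.620e-02, 3.600e-03]  ψ = [0, 0, 0]  (obs o_1=3)
t=2: δ = [4.050e-03, 2.916e-03, 5.400e-04]  ψ = [0, 1, 0]  (obs o_2=3)
t=3: δ = [6.075e-04, 3.499e-04, 3.240e-04]  ψ = [0, 1, 0]  (obs o_3=1)
t=4: δ = [9.113e-05, 6.299e-05, 1.215e-05]  ψ = [0, 1, 0]  (obs o_4=3)
t=5: δ = [1.367e-05, 7.558e-06, 7.290e-06]  ψ = [0, 1, 0]  (obs o_5=1)
backtrack: best end state = 0; path = [0, 0, 0, 0, 0, 0]

path = [0, 0, 0, 0, 0, 0]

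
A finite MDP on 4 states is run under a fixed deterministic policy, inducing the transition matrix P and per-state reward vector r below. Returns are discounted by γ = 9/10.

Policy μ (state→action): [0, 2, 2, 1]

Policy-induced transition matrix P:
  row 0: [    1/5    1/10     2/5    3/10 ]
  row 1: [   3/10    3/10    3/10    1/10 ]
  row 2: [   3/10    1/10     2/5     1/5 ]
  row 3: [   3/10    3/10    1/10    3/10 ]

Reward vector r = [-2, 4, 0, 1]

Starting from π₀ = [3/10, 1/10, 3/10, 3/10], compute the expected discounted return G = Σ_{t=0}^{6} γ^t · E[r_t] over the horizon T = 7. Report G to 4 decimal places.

t=0: π = [0.3000, 0.1000, 0.3000, 0.3000], E[r] = 0.1000, γ^t·E[r] = 0.100000, running G = 0.100000
t=1: π = [0.2700, 0.1800, 0.3000, 0.2500], E[r] = 0.4300, γ^t·E[r] = 0.387000, running G = 0.487000
t=2: π = [0.2730, 0.1860, 0.3070, 0.2340], E[r] = 0.4320, γ^t·E[r] = 0.349920, running G = 0.836920
t=3: π = [0.2727, 0.1840, 0.3112, 0.2321], E[r] = 0.4227, γ^t·E[r] = 0.308148, running G = 1.145068
t=4: π = [0.2727, 0.1832, 0.3120, 0.2321], E[r] = 0.4195, γ^t·E[r] = 0.275234, running G = 1.420302
t=5: π = [0.2727, 0.1831, 0.3121, 0.2322], E[r] = 0.4189, γ^t·E[r] = 0.247383, running G = 1.667685
t=6: π = [0.2727, 0.1830, 0.3120, 0.2322], E[r] = 0.4189, γ^t·E[r] = 0.222622, running G = 1.890307

G = 1.8903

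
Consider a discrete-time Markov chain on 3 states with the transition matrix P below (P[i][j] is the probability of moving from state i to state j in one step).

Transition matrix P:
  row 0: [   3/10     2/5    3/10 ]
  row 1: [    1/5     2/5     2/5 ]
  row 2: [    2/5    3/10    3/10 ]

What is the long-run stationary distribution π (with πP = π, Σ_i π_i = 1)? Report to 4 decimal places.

Balance equations π_j = Σ_i π_i·P[i][j]:
  π_0 = 3/10·π_0 + 1/5·π_1 + 2/5·π_2
  π_1 = 2/5·π_0 + 2/5·π_1 + 3/10·π_2
  normalize: π_0 + π_1 + π_2 = 1
Solving the linear system gives exactly π = [30/101, 37/101, 34/101].

π = [0.2970, 0.3663, 0.3366]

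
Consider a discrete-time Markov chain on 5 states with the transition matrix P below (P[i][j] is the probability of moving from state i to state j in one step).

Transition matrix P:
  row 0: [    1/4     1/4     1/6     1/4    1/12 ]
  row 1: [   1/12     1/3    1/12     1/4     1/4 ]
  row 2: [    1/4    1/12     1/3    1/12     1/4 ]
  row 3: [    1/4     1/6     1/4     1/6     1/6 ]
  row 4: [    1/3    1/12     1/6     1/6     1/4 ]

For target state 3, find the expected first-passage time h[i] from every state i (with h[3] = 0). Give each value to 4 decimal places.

h = [4.8698, 4.8611, 5.9433, 0.0000, 5.3585]

First-step conditioning: h[3] = 0; for i ≠ 3, h[i] = 1 + Σ_k P[i][k]·h[k].
  h[0] = 1 + 1/4·h[0] + 1/4·h[1] + 1/6·h[2] + 1/12·h[4]
  h[1] = 1 + 1/12·h[0] + 1/3·h[1] + 1/12·h[2] + 1/4·h[4]
  h[2] = 1 + 1/4·h[0] + 1/12·h[1] + 1/3·h[2] + 1/4·h[4]
  h[4] = 1 + 1/3·h[0] + 1/12·h[1] + 1/6·h[2] + 1/4·h[4]
Solving the 4×4 linear system over states ≠ 3 gives exactly h = [6696/1375, 6684/1375, 8172/1375, 0, 7368/1375] (h[3] = 0 is the target).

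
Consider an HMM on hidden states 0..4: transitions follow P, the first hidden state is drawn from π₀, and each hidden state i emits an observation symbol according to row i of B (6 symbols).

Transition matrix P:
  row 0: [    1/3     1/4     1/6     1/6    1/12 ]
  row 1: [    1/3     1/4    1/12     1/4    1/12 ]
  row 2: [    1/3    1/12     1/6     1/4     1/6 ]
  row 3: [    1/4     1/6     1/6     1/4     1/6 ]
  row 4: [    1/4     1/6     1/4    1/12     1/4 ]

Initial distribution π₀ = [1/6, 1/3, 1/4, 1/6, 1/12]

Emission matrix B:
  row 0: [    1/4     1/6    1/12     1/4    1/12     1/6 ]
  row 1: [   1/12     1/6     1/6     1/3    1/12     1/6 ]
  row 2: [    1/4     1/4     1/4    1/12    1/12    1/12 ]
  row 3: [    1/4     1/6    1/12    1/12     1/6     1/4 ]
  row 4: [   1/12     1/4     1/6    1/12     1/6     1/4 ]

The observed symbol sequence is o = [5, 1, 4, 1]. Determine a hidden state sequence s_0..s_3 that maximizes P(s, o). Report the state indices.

t=0: δ = [2.778e-02, 5.556e-02, 2.083e-02, 4.167e-02, 2.083e-02]  (obs o_0=5)
t=1: δ = [3.086e-03, 2.315e-03, 1.736e-03, 2.315e-03, 1.736e-03]  ψ = [1, 1, 3, 1, 3]  (obs o_1=1)
t=2: δ = [8.573e-05, 6.430e-05, 4.287e-05, 9.645e-05, 7.234e-05]  ψ = [0, 0, 0, 1, 4]  (obs o_2=4)
t=3: δ = [4.763e-06, 3.572e-06, 4.521e-06, 4.019e-06, 4.521e-06]  ψ = [0, 0, 4, 3, 4]  (obs o_3=1)
backtrack: best end state = 0; path = [1, 0, 0, 0]

path = [1, 0, 0, 0]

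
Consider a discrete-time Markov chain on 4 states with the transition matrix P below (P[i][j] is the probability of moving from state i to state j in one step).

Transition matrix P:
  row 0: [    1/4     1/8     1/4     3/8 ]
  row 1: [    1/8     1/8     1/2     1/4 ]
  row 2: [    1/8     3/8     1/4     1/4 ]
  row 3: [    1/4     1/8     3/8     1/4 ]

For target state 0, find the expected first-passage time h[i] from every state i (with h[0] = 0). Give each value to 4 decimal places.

h = [0.0000, 6.4000, 6.4000, 5.6000]

First-step conditioning: h[0] = 0; for i ≠ 0, h[i] = 1 + Σ_k P[i][k]·h[k].
  h[1] = 1 + 1/8·h[1] + 1/2·h[2] + 1/4·h[3]
  h[2] = 1 + 3/8·h[1] + 1/4·h[2] + 1/4·h[3]
  h[3] = 1 + 1/8·h[1] + 3/8·h[2] + 1/4·h[3]
Solving the 3×3 linear system over states ≠ 0 gives exactly h = [0, 32/5, 32/5, 28/5] (h[0] = 0 is the target).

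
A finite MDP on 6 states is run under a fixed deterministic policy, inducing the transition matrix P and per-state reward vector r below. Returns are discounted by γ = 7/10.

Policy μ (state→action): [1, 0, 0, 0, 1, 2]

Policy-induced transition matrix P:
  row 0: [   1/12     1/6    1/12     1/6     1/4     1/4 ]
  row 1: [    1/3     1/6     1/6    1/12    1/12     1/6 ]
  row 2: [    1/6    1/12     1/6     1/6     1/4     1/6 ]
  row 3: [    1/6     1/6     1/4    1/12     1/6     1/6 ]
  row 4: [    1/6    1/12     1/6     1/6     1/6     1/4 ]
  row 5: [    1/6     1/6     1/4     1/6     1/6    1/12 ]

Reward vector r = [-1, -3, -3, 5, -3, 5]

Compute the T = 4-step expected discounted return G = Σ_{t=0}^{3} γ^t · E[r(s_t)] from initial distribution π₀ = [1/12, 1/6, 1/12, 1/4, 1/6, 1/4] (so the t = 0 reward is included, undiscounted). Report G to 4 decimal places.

G = 0.9632

t=0: π = [0.0833, 0.1667, 0.0833, 0.2500, 0.1667, 0.2500], E[r] = 1.1667, γ^t·E[r] = 1.166667, running G = 1.166667
t=1: π = [0.1875, 0.1458, 0.2014, 0.1319, 0.1667, 0.1667], E[r] = -0.2361, γ^t·E[r] = -0.165278, running G = 1.001389
t=2: π = [0.1753, 0.1360, 0.1759, 0.1435, 0.1869, 0.1823], E[r] = -0.0428, γ^t·E[r] = -0.020984, running G = 0.980405
t=3: π = [0.1747, 0.1364, 0.1792, 0.1434, 0.1846, 0.1817], E[r] = -0.0503, γ^t·E[r] = -0.017236, running G = 0.963169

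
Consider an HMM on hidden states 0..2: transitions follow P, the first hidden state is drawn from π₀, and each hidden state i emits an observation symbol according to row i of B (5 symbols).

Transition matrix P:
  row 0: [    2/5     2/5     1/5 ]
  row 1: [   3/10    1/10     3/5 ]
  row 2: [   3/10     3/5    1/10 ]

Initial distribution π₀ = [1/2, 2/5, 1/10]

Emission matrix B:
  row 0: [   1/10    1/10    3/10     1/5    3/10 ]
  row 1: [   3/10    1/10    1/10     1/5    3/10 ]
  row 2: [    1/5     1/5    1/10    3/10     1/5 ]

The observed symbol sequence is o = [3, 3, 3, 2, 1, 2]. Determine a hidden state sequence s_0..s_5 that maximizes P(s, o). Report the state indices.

t=0: δ = [1.000e-01, 8.000e-02, 3.000e-02]  (obs o_0=3)
t=1: δ = [8.000e-03, 8.000e-03, 1.440e-02]  ψ = [0, 0, 1]  (obs o_1=3)
t=2: δ = [8.640e-04, 1.728e-03, 1.440e-03]  ψ = [2, 2, 1]  (obs o_2=3)
t=3: δ = [1.555e-04, 8.640e-05, 1.037e-04]  ψ = [1, 2, 1]  (obs o_3=2)
t=4: δ = [6.221e-06, 6.221e-06, 1.037e-05]  ψ = [0, 0, 1]  (obs o_4=1)
t=5: δ = [9.331e-07, 6.221e-07, 3.732e-07]  ψ = [2, 2, 1]  (obs o_5=2)
backtrack: best end state = 0; path = [0, 1, 2, 1, 2, 0]

path = [0, 1, 2, 1, 2, 0]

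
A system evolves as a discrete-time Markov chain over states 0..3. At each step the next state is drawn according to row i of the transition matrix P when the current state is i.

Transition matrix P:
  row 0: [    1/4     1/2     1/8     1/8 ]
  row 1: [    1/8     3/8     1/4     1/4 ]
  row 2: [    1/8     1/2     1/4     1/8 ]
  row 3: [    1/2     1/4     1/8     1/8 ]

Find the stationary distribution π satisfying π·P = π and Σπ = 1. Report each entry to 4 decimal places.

Balance equations π_j = Σ_i π_i·P[i][j]:
  π_0 = 1/4·π_0 + 1/8·π_1 + 1/8·π_2 + 1/2·π_3
  π_1 = 1/2·π_0 + 3/8·π_1 + 1/2·π_2 + 1/4·π_3
  π_2 = 1/8·π_0 + 1/4·π_1 + 1/4·π_2 + 1/8·π_3
  normalize: π_0 + π_1 + π_2 + π_3 = 1
Solving the linear system gives exactly π = [113/518, 15/37, 52/259, 13/74].

π = [0.2181, 0.4054, 0.2008, 0.1757]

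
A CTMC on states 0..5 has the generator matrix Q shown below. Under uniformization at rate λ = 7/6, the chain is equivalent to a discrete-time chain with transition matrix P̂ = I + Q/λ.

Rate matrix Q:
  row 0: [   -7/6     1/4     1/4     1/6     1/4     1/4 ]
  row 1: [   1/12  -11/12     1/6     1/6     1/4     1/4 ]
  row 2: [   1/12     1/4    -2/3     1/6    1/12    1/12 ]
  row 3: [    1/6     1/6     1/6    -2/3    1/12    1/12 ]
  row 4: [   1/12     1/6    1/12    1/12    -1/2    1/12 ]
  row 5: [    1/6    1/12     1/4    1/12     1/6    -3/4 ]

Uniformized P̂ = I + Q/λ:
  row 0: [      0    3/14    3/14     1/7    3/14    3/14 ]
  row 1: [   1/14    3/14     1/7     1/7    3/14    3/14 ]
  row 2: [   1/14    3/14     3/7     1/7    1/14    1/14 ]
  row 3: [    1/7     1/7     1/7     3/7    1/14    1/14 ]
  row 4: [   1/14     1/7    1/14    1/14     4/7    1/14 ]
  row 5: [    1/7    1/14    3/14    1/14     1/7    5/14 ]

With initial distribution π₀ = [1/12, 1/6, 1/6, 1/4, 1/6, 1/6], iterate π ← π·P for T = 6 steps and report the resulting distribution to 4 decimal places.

t=0: π = [0.0833, 0.1667, 0.1667, 0.2500, 0.1667, 0.1667]
t=1: π = [0.0952, 0.1607, 0.1964, 0.1905, 0.2024, 0.1548]
t=2: π = [0.0893, 0.1641, 0.2024, 0.1718, 0.2202, 0.1522]
t=3: π = [0.0882, 0.1645, 0.2022, 0.1653, 0.2286, 0.1511]
t=4: π = [0.0877, 0.1646, 0.2014, 0.1630, 0.2326, 0.1507]
t=5: π = [0.0876, 0.1645, 0.2008, 0.1620, 0.2346, 0.1505]
t=6: π = [0.0875, 0.1645, 0.2005, 0.1616, 0.2355, 0.1504]

π = [0.0875, 0.1645, 0.2005, 0.1616, 0.2355, 0.1504]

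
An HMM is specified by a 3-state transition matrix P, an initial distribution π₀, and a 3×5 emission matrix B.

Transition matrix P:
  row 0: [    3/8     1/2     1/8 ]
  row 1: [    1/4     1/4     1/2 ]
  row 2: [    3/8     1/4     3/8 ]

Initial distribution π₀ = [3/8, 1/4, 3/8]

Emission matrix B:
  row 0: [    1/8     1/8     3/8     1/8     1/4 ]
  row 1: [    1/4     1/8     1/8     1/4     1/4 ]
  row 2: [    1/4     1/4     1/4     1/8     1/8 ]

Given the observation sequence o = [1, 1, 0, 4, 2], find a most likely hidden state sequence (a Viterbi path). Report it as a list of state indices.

path = [2, 2, 2, 0, 0]

t=0: δ = [4.688e-02, 3.125e-02, 9.375e-02]  (obs o_0=1)
t=1: δ = [4.395e-03, 2.930e-03, 8.789e-03]  ψ = [2, 0, 2]  (obs o_1=1)
t=2: δ = [4.120e-04, 5.493e-04, 8.240e-04]  ψ = [2, 0, 2]  (obs o_2=0)
t=3: δ = [7.725e-05, 5.150e-05, 3.862e-05]  ψ = [2, 0, 2]  (obs o_3=4)
t=4: δ = [1.086e-05, 4.828e-06, 6.437e-06]  ψ = [0, 0, 1]  (obs o_4=2)
backtrack: best end state = 0; path = [2, 2, 2, 0, 0]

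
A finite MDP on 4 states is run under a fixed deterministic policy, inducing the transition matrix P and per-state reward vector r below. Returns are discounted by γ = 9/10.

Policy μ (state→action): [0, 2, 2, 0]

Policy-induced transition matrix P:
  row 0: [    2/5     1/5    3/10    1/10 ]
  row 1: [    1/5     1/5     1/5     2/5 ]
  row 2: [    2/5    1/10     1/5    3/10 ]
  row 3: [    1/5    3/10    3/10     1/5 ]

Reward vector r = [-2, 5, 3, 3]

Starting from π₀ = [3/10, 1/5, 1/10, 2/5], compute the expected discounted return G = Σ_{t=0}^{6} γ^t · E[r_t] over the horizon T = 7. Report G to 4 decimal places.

G = 9.8349

t=0: π = [0.3000, 0.2000, 0.1000, 0.4000], E[r] = 1.9000, γ^t·E[r] = 1.900000, running G = 1.900000
t=1: π = [0.2800, 0.2300, 0.2700, 0.2200], E[r] = 2.0600, γ^t·E[r] = 1.854000, running G = 3.754000
t=2: π = [0.3100, 0.1950, 0.2500, 0.2450], E[r] = 1.8400, γ^t·E[r] = 1.490400, running G = 5.244400
t=3: π = [0.3120, 0.1995, 0.2555, 0.2330], E[r] = 1.8390, γ^t·E[r] = 1.340631, running G = 6.585031
t=4: π = [0.3135, 0.1978, 0.2545, 0.2343], E[r] = 1.8280, γ^t·E[r] = 1.199351, running G = 7.784382
t=5: π = [0.3136, 0.1980, 0.2548, 0.2337], E[r] = 1.8280, γ^t·E[r] = 1.079386, running G = 8.863768
t=6: π = [0.3137, 0.1979, 0.2547, 0.2337], E[r] = 1.8274, γ^t·E[r] = 0.971155, running G = 9.834923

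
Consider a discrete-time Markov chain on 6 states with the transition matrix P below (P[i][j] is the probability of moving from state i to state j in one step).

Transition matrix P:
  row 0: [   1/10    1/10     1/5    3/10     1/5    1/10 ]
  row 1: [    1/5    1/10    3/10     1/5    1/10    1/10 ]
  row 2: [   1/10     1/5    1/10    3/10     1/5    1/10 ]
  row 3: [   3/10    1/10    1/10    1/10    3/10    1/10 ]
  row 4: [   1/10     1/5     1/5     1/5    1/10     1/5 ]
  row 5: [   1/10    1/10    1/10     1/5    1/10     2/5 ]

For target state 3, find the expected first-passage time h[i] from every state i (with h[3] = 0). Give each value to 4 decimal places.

First-step conditioning: h[3] = 0; for i ≠ 3, h[i] = 1 + Σ_k P[i][k]·h[k].
  h[0] = 1 + 1/10·h[0] + 1/10·h[1] + 1/5·h[2] + 1/5·h[4] + 1/10·h[5]
  h[1] = 1 + 1/5·h[0] + 1/10·h[1] + 3/10·h[2] + 1/10·h[4] + 1/10·h[5]
  h[2] = 1 + 1/10·h[0] + 1/5·h[1] + 1/10·h[2] + 1/5·h[4] + 1/10·h[5]
  h[4] = 1 + 1/10·h[0] + 1/5·h[1] + 1/5·h[2] + 1/10·h[4] + 1/5·h[5]
  h[5] = 1 + 1/10·h[0] + 1/10·h[1] + 1/10·h[2] + 1/10·h[4] + 2/5·h[5]
Solving the 5×5 linear system over states ≠ 3 gives exactly h = [21445/5462, 11685/2731, 10810/2731, 0, 23815/5462, 24145/5462] (h[3] = 0 is the target).

h = [3.9262, 4.2787, 3.9583, 0.0000, 4.3601, 4.4205]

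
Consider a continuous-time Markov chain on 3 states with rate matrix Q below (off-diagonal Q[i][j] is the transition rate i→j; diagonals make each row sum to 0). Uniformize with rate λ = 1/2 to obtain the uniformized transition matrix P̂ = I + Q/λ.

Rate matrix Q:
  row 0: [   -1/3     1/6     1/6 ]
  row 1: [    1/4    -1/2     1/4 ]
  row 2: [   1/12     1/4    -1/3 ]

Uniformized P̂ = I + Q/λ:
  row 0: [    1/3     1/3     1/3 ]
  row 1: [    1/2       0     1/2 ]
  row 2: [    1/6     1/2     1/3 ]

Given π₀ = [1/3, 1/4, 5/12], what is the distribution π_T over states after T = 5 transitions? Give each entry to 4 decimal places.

π = [0.3188, 0.2984, 0.3827]

t=0: π = [0.3333, 0.2500, 0.4167]
t=1: π = [0.3056, 0.3194, 0.3750]
t=2: π = [0.3241, 0.2894, 0.3866]
t=3: π = [0.3171, 0.3013, 0.3816]
t=4: π = [0.3200, 0.2965, 0.3836]
t=5: π = [0.3188, 0.2984, 0.3827]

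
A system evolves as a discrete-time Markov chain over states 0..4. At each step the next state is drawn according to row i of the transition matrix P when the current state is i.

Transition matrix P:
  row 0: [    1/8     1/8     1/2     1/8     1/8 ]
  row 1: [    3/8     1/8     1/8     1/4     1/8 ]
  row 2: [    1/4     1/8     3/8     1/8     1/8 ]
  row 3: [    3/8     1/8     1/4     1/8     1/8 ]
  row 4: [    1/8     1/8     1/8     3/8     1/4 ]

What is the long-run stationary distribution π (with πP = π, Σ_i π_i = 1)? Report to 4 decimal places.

Balance equations π_j = Σ_i π_i·P[i][j]:
  π_0 = 1/8·π_0 + 3/8·π_1 + 1/4·π_2 + 3/8·π_3 + 1/8·π_4
  π_1 = 1/8·π_0 + 1/8·π_1 + 1/8·π_2 + 1/8·π_3 + 1/8·π_4
  π_2 = 1/2·π_0 + 1/8·π_1 + 3/8·π_2 + 1/4·π_3 + 1/8·π_4
  π_3 = 1/8·π_0 + 1/4·π_1 + 1/8·π_2 + 1/8·π_3 + 3/8·π_4
  normalize: π_0 + π_1 + π_2 + π_3 + π_4 = 1
Solving the linear system gives exactly π = [967/4032, 1/8, 91/288, 79/448, 1/7].

π = [0.2398, 0.1250, 0.3160, 0.1763, 0.1429]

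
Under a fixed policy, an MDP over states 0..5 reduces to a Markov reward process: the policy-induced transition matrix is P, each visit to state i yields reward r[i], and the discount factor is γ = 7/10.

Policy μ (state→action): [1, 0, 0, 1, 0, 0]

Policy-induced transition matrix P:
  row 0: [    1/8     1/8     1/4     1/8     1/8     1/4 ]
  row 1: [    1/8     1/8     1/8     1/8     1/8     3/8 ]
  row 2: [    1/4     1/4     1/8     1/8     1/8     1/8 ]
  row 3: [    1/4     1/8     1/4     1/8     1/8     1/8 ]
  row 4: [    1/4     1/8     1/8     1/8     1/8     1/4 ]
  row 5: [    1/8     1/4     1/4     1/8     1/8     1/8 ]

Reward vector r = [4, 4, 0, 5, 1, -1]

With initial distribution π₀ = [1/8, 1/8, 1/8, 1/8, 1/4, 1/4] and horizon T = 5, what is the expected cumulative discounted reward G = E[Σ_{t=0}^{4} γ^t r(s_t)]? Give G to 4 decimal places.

t=0: π = [0.1250, 0.1250, 0.1250, 0.1250, 0.2500, 0.2500], E[r] = 1.6250, γ^t·E[r] = 1.625000, running G = 1.625000
t=1: π = [0.1875, 0.1719, 0.1875, 0.1250, 0.1250, 0.2031], E[r] = 1.9844, γ^t·E[r] = 1.389063, running G = 3.014063
t=2: π = [0.1797, 0.1738, 0.1895, 0.1250, 0.1250, 0.2070], E[r] = 1.9570, γ^t·E[r] = 0.958945, running G = 3.973008
t=3: π = [0.1799, 0.1746, 0.1890, 0.1250, 0.1250, 0.2065], E[r] = 1.9614, γ^t·E[r] = 0.672769, running G = 4.645777
t=4: π = [0.1799, 0.1744, 0.1889, 0.1250, 0.1250, 0.2068], E[r] = 1.9605, γ^t·E[r] = 0.470711, running G = 5.116488

G = 5.1165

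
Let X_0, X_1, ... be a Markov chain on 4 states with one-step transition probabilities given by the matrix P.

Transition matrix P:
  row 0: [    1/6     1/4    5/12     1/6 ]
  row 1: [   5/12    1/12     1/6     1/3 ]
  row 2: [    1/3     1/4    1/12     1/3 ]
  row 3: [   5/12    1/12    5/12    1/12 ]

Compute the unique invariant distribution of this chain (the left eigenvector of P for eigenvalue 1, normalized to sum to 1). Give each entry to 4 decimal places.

π = [0.3148, 0.1822, 0.2783, 0.2247]

Balance equations π_j = Σ_i π_i·P[i][j]:
  π_0 = 1/6·π_0 + 5/12·π_1 + 1/3·π_2 + 5/12·π_3
  π_1 = 1/4·π_0 + 1/12·π_1 + 1/4·π_2 + 1/12·π_3
  π_2 = 5/12·π_0 + 1/6·π_1 + 1/12·π_2 + 5/12·π_3
  normalize: π_0 + π_1 + π_2 + π_3 = 1
Solving the linear system gives exactly π = [311/988, 45/247, 275/988, 111/494].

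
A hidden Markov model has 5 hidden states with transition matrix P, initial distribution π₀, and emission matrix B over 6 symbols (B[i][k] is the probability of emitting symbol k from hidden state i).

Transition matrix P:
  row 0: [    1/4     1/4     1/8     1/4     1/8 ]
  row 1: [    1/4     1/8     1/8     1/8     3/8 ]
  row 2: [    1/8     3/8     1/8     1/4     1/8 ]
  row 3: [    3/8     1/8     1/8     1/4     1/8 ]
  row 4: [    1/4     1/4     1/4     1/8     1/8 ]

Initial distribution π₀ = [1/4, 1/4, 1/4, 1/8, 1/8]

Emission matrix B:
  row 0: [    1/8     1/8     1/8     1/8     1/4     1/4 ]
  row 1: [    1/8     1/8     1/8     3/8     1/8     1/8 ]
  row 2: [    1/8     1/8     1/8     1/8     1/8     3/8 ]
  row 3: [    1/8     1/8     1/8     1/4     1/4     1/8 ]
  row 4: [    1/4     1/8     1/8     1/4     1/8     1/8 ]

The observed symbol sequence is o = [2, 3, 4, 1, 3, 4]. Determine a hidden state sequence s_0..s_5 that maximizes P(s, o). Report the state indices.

path = [2, 1, 4, 2, 1, 0]

t=0: δ = [3.125e-02, 3.125e-02, 3.125e-02, 1.562e-02, 1.562e-02]  (obs o_0=2)
t=1: δ = [9.766e-04, 4.395e-03, 4.883e-04, 1.953e-03, 2.930e-03]  ψ = [0, 2, 0, 0, 1]  (obs o_1=3)
t=2: δ = [2.747e-04, 9.155e-05, 9.155e-05, 1.373e-04, 2.060e-04]  ψ = [1, 4, 4, 1, 1]  (obs o_2=4)
t=3: δ = [8.583e-06, 8.583e-06, 6.437e-06, 8.583e-06, 4.292e-06]  ψ = [0, 0, 4, 0, 0]  (obs o_3=1)
t=4: δ = [4.023e-07, 9.052e-07, 1.341e-07, 5.364e-07, 8.047e-07]  ψ = [3, 2, 0, 0, 1]  (obs o_4=3)
t=5: δ = [5.658e-08, 2.515e-08, 2.515e-08, 3.353e-08, 4.243e-08]  ψ = [1, 4, 4, 3, 1]  (obs o_5=4)
backtrack: best end state = 0; path = [2, 1, 4, 2, 1, 0]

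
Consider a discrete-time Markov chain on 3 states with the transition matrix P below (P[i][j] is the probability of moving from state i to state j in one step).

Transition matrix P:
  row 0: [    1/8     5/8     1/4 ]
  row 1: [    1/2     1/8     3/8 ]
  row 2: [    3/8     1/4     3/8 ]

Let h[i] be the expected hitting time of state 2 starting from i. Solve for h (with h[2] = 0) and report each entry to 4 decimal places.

First-step conditioning: h[2] = 0; for i ≠ 2, h[i] = 1 + Σ_k P[i][k]·h[k].
  h[0] = 1 + 1/8·h[0] + 5/8·h[1]
  h[1] = 1 + 1/2·h[0] + 1/8·h[1]
Solving the 2×2 linear system over states ≠ 2 gives exactly h = [96/29, 88/29, 0] (h[2] = 0 is the target).

h = [3.3103, 3.0345, 0.0000]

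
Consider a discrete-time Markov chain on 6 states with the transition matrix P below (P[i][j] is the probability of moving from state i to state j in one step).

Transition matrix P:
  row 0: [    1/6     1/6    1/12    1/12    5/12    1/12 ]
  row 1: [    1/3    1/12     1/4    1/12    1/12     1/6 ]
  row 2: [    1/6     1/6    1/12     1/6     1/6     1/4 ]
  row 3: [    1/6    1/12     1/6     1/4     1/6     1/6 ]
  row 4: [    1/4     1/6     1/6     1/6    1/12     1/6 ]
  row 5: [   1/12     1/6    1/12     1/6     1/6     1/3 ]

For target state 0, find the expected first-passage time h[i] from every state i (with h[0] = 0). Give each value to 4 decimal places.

h = [0.0000, 4.6244, 5.4716, 5.5034, 5.0124, 5.9690]

First-step conditioning: h[0] = 0; for i ≠ 0, h[i] = 1 + Σ_k P[i][k]·h[k].
  h[1] = 1 + 1/12·h[1] + 1/4·h[2] + 1/12·h[3] + 1/12·h[4] + 1/6·h[5]
  h[2] = 1 + 1/6·h[1] + 1/12·h[2] + 1/6·h[3] + 1/6·h[4] + 1/4·h[5]
  h[3] = 1 + 1/12·h[1] + 1/6·h[2] + 1/4·h[3] + 1/6·h[4] + 1/6·h[5]
  h[4] = 1 + 1/6·h[1] + 1/6·h[2] + 1/6·h[3] + 1/12·h[4] + 1/6·h[5]
  h[5] = 1 + 1/6·h[1] + 1/12·h[2] + 1/6·h[3] + 1/6·h[4] + 1/3·h[5]
Solving the 5×5 linear system over states ≠ 0 gives exactly h = [0, 102972/22267, 121836/22267, 122544/22267, 111612/22267, 132912/22267] (h[0] = 0 is the target).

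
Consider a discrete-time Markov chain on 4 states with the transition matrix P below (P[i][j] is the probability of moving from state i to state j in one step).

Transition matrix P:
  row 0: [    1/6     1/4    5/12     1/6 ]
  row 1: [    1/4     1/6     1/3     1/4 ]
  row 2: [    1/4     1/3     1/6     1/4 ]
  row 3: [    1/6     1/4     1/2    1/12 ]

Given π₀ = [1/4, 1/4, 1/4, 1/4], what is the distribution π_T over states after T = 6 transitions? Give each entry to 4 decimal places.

t=0: π = [0.2500, 0.2500, 0.2500, 0.2500]
t=1: π = [0.2083, 0.2500, 0.3542, 0.1875]
t=2: π = [0.2170, 0.2587, 0.3229, 0.2014]
t=3: π = [0.2151, 0.2554, 0.3312, 0.1984]
t=4: π = [0.2155, 0.2563, 0.3291, 0.1990]
t=5: π = [0.2155, 0.2561, 0.3296, 0.1989]
t=6: π = [0.2155, 0.2561, 0.3295, 0.1989]

π = [0.2155, 0.2561, 0.3295, 0.1989]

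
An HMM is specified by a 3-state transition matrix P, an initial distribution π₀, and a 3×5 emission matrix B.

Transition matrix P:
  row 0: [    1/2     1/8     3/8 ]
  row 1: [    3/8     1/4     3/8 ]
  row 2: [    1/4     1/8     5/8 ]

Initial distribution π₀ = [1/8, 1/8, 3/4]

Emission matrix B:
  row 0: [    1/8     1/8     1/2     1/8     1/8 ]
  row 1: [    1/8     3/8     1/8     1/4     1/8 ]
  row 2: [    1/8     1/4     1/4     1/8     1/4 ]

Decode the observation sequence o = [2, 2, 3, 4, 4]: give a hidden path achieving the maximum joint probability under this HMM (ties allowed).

t=0: δ = [6.250e-02, 1.562e-02, 1.875e-01]  (obs o_0=2)
t=1: δ = [2.344e-02, 2.930e-03, 2.930e-02]  ψ = [2, 2, 2]  (obs o_1=2)
t=2: δ = [1.465e-03, 9.155e-04, 2.289e-03]  ψ = [0, 2, 2]  (obs o_2=3)
t=3: δ = [9.155e-05, 3.576e-05, 3.576e-04]  ψ = [0, 2, 2]  (obs o_3=4)
t=4: δ = [1.118e-05, 5.588e-06, 5.588e-05]  ψ = [2, 2, 2]  (obs o_4=4)
backtrack: best end state = 2; path = [2, 2, 2, 2, 2]

path = [2, 2, 2, 2, 2]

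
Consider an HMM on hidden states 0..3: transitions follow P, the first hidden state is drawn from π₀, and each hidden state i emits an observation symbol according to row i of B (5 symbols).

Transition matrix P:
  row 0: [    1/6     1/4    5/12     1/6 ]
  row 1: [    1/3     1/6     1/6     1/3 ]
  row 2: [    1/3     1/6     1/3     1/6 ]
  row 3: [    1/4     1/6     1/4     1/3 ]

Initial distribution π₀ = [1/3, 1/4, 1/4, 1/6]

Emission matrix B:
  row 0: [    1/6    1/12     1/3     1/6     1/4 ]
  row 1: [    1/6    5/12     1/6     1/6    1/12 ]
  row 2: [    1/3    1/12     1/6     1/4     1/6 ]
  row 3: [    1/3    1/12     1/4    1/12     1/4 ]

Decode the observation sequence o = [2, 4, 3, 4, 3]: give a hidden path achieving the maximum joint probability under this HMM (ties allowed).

path = [0, 2, 2, 0, 2]

t=0: δ = [1.111e-01, 4.167e-02, 4.167e-02, 4.167e-02]  (obs o_0=2)
t=1: δ = [4.630e-03, 2.315e-03, 7.716e-03, 4.630e-03]  ψ = [0, 0, 0, 0]  (obs o_1=4)
t=2: δ = [4.287e-04, 2.143e-04, 6.430e-04, 1.286e-04]  ψ = [2, 2, 2, 3]  (obs o_2=3)
t=3: δ = [5.358e-05, 8.931e-06, 3.572e-05, 2.679e-05]  ψ = [2, 0, 2, 2]  (obs o_3=4)
t=4: δ = [1.985e-06, 2.233e-06, 5.582e-06, 7.442e-07]  ψ = [2, 0, 0, 0]  (obs o_4=3)
backtrack: best end state = 2; path = [0, 2, 2, 0, 2]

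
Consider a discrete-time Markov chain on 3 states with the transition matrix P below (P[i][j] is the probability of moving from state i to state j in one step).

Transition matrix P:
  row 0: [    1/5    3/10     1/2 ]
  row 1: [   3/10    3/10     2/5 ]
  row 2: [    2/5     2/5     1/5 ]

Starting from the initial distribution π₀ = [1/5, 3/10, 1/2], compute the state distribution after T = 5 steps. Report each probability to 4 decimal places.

π = [0.3055, 0.3359, 0.3586]

t=0: π = [0.2000, 0.3000, 0.5000]
t=1: π = [0.3300, 0.3500, 0.3200]
t=2: π = [0.2990, 0.3320, 0.3690]
t=3: π = [0.3070, 0.3369, 0.3561]
t=4: π = [0.3049, 0.3356, 0.3595]
t=5: π = [0.3055, 0.3359, 0.3586]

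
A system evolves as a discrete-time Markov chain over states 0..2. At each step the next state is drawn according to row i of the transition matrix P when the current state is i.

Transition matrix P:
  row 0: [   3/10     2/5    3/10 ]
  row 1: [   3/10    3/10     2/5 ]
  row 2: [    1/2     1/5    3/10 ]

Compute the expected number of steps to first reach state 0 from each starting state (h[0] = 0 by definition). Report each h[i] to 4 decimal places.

First-step conditioning: h[0] = 0; for i ≠ 0, h[i] = 1 + Σ_k P[i][k]·h[k].
  h[1] = 1 + 3/10·h[1] + 2/5·h[2]
  h[2] = 1 + 1/5·h[1] + 3/10·h[2]
Solving the 2×2 linear system over states ≠ 0 gives exactly h = [0, 110/41, 90/41] (h[0] = 0 is the target).

h = [0.0000, 2.6829, 2.1951]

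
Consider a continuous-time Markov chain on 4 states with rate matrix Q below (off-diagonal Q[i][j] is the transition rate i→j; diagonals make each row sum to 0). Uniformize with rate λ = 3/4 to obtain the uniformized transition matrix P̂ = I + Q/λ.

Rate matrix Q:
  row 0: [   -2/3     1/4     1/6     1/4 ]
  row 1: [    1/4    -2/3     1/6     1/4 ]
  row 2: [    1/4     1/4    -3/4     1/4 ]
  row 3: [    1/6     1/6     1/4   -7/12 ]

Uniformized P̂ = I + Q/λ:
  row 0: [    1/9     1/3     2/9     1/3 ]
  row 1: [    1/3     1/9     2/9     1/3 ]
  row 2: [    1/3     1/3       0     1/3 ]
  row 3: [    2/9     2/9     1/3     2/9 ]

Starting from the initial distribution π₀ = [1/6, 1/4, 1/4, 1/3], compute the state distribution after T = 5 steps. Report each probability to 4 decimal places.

t=0: π = [0.1667, 0.2500, 0.2500, 0.3333]
t=1: π = [0.2593, 0.2407, 0.2037, 0.2963]
t=2: π = [0.2428, 0.2469, 0.2099, 0.3004]
t=3: π = [0.2460, 0.2451, 0.2090, 0.3000]
t=4: π = [0.2453, 0.2455, 0.2091, 0.3000]
t=5: π = [0.2455, 0.2454, 0.2091, 0.3000]

π = [0.2455, 0.2454, 0.2091, 0.3000]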